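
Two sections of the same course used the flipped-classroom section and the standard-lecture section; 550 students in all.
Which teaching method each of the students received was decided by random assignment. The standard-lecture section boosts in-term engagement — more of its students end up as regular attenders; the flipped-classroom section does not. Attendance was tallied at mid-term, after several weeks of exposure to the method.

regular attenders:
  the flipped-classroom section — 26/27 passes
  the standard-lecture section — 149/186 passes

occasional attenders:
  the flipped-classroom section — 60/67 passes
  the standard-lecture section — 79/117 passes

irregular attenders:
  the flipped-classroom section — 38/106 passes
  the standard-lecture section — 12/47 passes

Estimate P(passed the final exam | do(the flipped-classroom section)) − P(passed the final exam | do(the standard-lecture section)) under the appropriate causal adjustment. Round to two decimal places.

Stratifying would compare teaching methods among students the teaching methods themselves sorted into mid-term attendance groups — a form of selection on an intermediate. The unconditioned pooled rates give the total causal effect.
The causal difference is the pooled difference: 0.620 − 0.686 = -0.066.

-0.07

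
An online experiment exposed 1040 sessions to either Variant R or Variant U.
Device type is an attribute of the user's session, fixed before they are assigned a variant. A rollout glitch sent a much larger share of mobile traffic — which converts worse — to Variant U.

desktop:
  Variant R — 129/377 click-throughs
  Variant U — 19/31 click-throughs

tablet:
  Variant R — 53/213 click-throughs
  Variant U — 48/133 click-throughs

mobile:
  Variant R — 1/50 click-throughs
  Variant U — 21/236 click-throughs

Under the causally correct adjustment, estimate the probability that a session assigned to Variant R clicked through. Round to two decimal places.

Within every device type level Variant U has the higher rate, yet pooled Variant R does — Simpson's reversal.
Here device type is a common cause — it drives both which variant a case falls under and the outcome. The crude comparison mixes populations; the stratum-specific rates are the causally relevant ones.
Standardising Variant R to the population device type mix: 0.392·129/377 + 0.333·53/213 + 0.275·1/50 = 0.223.

0.22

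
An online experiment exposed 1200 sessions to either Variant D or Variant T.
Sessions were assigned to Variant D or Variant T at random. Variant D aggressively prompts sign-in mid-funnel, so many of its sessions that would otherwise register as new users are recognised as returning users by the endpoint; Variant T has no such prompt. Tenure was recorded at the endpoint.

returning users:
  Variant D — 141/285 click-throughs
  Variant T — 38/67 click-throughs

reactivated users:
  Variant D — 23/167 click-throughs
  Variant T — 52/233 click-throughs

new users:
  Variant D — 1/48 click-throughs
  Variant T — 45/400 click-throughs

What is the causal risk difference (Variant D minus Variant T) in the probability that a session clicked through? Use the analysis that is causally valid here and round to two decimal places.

The distribution of user tenure is itself part of what the variant does — it is an intermediate outcome. Holding it fixed would remove that part of the effect; the total effect is the pooled difference.
The causal difference is the pooled difference: 0.330 − 0.193 = +0.137.

+0.14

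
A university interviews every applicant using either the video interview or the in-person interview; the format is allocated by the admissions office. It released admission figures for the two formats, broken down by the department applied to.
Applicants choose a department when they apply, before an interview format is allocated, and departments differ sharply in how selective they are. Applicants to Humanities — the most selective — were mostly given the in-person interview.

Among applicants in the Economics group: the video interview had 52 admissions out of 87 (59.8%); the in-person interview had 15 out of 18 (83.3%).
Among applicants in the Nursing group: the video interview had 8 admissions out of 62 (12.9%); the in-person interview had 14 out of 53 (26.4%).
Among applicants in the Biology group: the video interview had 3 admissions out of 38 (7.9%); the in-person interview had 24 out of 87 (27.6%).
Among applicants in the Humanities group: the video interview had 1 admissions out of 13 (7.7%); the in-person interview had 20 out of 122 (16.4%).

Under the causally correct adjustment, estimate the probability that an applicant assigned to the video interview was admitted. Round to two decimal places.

0.20

Within every department level the in-person interview has the higher rate, yet pooled the video interview does — Simpson's reversal.
Since department is a pre-existing factor (not a product of the interview format) and it affects the outcome on its own, it is a confounder. The stratified rates, not the pooled rate, identify the causal effect.
Standardising the video interview to the population department mix: 0.219·52/87 + 0.240·8/62 + 0.260·3/38 + 0.281·1/13 = 0.204.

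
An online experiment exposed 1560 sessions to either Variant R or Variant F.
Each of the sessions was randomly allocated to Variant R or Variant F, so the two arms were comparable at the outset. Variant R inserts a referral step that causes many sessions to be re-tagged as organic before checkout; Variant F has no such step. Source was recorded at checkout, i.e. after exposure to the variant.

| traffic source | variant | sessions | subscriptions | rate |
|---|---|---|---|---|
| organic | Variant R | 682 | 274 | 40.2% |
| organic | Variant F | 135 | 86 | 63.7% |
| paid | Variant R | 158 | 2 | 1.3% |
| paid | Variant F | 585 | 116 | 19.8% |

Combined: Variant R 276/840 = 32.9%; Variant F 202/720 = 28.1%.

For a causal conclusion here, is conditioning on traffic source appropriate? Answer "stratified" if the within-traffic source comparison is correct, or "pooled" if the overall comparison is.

Variant F is higher inside every traffic source stratum but Variant R is higher in aggregate. Whether to stratify depends on how traffic source relates to the variant.
Traffic source is recorded after the variant and is itself shifted by it — it sits on the causal path from variant to outcome. Conditioning on a mediator would strip out part of the effect we want; the pooled comparison gives the total causal effect.
Pooled: Variant R 32.9% vs Variant F 28.1%; Variant R is higher overall.

pooled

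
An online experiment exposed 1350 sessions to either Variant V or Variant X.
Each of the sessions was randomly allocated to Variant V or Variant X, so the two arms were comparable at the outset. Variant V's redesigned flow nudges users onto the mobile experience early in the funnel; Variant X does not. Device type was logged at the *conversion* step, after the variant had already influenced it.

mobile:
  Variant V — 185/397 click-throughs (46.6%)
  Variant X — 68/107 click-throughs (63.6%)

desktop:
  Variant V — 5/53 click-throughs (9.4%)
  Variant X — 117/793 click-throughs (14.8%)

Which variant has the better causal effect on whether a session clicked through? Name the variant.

The stratified and pooled comparisons disagree (Variant X wins within each device type; Variant V wins overall), so the answer turns on the causal role of device type.
Device type is downstream of the variant. One should not condition on a consequence of treatment, so the overall rates are the right comparison.
Pooled: Variant V 42.2% vs Variant X 20.6%; Variant V is higher overall.

Variant V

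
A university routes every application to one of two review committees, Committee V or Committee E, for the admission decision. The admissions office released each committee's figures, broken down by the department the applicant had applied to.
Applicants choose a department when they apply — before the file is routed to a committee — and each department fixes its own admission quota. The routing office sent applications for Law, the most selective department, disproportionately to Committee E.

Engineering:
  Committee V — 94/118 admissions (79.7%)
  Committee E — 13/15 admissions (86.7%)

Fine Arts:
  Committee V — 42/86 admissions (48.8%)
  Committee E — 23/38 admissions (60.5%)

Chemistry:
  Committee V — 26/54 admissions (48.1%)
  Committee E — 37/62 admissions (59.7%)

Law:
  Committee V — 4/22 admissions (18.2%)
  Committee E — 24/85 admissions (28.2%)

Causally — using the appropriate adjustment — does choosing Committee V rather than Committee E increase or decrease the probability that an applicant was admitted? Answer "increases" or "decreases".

The stratified and pooled comparisons disagree (Committee E wins within each department; Committee V wins overall), so the answer turns on the causal role of department.
Nothing the review committee does changes department; the imbalance is an allocation artefact. With department also predicting the outcome, the pooled figure is confounded, and the within-stratum comparison is the causal one.
Within each level — Engineering: 79.7% vs 86.7%; Fine Arts: 48.8% vs 60.5%; Chemistry: 48.1% vs 59.7%; Law: 18.2% vs 28.2% — Committee E is higher every time.

decreases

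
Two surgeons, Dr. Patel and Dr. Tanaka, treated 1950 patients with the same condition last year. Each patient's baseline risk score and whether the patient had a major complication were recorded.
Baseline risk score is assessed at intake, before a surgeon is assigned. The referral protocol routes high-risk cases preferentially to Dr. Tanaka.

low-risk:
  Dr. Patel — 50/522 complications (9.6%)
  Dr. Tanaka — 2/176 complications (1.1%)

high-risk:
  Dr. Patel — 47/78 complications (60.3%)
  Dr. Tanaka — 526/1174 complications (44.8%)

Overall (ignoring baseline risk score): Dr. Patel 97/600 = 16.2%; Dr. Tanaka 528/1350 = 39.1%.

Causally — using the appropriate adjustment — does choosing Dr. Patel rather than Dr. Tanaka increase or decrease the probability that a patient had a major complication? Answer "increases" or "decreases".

Within every baseline risk score level Dr. Tanaka has the lower rate, yet pooled Dr. Patel does — Simpson's reversal.
Here baseline risk score is a common cause — it drives both which surgeon a case falls under and the outcome. The crude comparison mixes populations; the stratum-specific rates are the causally relevant ones.
Within each level — low-risk: 9.6% vs 1.1%; high-risk: 60.3% vs 44.8% — Dr. Tanaka is lower every time.

increases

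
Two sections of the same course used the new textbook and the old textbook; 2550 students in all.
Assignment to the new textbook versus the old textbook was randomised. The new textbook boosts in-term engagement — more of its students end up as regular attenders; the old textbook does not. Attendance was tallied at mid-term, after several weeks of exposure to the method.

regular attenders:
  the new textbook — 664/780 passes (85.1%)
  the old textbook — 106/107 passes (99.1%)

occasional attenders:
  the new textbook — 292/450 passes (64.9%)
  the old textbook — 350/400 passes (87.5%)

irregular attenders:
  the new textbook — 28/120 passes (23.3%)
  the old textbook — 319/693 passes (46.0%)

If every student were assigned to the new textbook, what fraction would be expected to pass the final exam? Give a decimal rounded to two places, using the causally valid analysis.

0.73

Within every mid-term attendance level the old textbook has the higher rate, yet pooled the new textbook does — Simpson's reversal.
The distribution of mid-term attendance is itself part of what the teaching method does — it is an intermediate outcome. Holding it fixed would remove that part of the effect; the total effect is the pooled difference.
So P(outcome | do(the new textbook)) is just the pooled rate for the new textbook: 984/1350 = 0.729.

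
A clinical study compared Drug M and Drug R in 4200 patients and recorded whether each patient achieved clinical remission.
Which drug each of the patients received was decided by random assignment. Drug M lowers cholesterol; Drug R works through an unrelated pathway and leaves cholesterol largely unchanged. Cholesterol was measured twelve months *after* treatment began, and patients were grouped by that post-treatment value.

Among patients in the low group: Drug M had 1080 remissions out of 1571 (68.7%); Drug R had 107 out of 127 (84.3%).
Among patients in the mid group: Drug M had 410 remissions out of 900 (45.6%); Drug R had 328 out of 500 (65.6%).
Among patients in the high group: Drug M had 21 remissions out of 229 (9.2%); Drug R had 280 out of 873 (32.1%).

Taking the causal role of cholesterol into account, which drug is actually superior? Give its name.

Cholesterol here is a post-treatment variable shaped by the drug; conditioning on it would introduce bias rather than remove it. The overall comparison is the causal one.
Pooled: Drug M 56.0% vs Drug R 47.7%; Drug M is higher overall.

Drug M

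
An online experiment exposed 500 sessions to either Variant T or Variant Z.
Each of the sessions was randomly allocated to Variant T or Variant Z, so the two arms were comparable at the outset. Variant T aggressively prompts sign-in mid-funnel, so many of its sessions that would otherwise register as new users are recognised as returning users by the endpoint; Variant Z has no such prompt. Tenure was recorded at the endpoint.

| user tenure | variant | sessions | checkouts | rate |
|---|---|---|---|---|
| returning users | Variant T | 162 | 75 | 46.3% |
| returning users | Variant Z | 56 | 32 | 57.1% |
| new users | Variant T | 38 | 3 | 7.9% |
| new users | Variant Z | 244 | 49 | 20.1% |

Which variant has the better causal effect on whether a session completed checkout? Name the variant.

User tenure is recorded after the variant and is itself shifted by it — it sits on the causal path from variant to outcome. Conditioning on a mediator would strip out part of the effect we want; the pooled comparison gives the total causal effect.
Pooled: Variant T 39.0% vs Variant Z 27.0%; Variant T is higher overall.

Variant T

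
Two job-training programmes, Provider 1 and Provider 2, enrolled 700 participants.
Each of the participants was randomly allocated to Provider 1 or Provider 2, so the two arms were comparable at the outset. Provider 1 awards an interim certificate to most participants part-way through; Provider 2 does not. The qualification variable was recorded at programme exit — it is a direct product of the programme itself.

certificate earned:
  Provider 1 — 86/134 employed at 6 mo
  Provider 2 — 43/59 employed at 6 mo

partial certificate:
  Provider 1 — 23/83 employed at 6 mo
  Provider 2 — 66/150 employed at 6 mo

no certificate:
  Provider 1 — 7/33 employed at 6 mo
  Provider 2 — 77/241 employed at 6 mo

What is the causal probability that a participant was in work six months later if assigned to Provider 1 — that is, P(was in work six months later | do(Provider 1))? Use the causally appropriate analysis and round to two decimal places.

Qualification attained during the programme lies on the pathway programme → qualification attained during the programme → outcome, so adjusting for it blocks the indirect effect. For the total causal effect of programme, use the unadjusted pooled rates.
So P(outcome | do(Provider 1)) is just the pooled rate for Provider 1: 116/250 = 0.464.

0.46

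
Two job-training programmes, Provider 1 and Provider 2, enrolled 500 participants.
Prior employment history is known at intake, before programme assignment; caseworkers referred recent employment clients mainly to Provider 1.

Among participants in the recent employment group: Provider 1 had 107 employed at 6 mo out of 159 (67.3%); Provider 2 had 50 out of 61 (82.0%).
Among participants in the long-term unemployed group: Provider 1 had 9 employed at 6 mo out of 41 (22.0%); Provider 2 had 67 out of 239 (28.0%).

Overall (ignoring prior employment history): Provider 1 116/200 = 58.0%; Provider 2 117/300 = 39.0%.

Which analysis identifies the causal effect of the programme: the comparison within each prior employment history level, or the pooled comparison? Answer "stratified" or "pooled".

stratified

Within every prior employment history level Provider 2 has the higher rate, yet pooled Provider 1 does — Simpson's reversal.
Nothing the programme does changes prior employment history; the imbalance is an allocation artefact. With prior employment history also predicting the outcome, the pooled figure is confounded, and the within-stratum comparison is the causal one.
Within each level — recent employment: 67.3% vs 82.0%; long-term unemployed: 22.0% vs 28.0% — Provider 2 is higher every time.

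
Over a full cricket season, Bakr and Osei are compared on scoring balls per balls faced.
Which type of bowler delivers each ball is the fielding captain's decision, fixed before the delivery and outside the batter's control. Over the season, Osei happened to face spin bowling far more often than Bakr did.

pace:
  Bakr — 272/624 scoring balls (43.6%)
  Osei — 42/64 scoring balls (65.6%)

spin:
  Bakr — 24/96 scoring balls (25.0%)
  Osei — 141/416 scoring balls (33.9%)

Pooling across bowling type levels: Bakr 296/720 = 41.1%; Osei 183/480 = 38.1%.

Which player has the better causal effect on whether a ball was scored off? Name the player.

The bowling type-specific comparison favours Osei throughout, but the pooled figures favour Bakr. The question is whether to condition on bowling type.
Here bowling type is a common cause — it drives both which player a case falls under and the outcome. The crude comparison mixes populations; the stratum-specific rates are the causally relevant ones.
Within each level — pace: 43.6% vs 65.6%; spin: 25.0% vs 33.9% — Osei is higher every time.

Osei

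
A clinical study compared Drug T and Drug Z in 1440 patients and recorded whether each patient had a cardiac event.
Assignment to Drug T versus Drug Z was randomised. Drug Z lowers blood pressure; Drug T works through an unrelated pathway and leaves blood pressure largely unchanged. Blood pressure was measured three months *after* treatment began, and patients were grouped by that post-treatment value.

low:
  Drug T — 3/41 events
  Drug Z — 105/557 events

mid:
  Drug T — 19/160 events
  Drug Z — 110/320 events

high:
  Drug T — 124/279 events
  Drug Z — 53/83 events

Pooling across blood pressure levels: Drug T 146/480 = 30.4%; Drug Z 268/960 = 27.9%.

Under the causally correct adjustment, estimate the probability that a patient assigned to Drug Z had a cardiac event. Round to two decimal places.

0.28

Within every blood pressure level Drug T has the lower rate, yet pooled Drug Z does — Simpson's reversal.
The distribution of blood pressure is itself part of what the drug does — it is an intermediate outcome. Holding it fixed would remove that part of the effect; the total effect is the pooled difference.
So P(outcome | do(Drug Z)) is just the pooled rate for Drug Z: 268/960 = 0.279.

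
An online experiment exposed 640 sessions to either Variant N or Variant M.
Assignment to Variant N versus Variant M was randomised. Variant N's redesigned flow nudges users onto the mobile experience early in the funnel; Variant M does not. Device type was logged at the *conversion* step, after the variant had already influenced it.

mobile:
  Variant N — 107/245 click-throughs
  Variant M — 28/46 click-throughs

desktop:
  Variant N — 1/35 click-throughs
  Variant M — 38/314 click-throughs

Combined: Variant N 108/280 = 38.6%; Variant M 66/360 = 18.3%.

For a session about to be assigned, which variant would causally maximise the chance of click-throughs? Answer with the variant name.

Variant N

The stratified and pooled comparisons disagree (Variant M wins within each device type; Variant N wins overall), so the answer turns on the causal role of device type.
Device type here is a post-treatment variable shaped by the variant; conditioning on it would introduce bias rather than remove it. The overall comparison is the causal one.
Pooled: Variant N 38.6% vs Variant M 18.3%; Variant N is higher overall.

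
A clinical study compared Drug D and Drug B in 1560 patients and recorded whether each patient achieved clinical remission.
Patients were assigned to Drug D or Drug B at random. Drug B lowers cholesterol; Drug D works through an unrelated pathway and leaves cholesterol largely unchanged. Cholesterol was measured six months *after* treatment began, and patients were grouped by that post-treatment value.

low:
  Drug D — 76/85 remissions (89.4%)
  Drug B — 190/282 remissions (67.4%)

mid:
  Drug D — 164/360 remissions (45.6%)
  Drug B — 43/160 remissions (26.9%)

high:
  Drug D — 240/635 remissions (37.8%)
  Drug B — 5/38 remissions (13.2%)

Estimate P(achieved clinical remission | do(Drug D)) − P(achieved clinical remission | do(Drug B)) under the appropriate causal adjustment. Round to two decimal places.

Because the drug influences cholesterol, cholesterol is a post-treatment mediator, not a confounder. Stratifying on it would bias the estimate; the causal effect is the crude pooled difference.
The causal difference is the pooled difference: 0.444 − 0.496 = -0.051.

-0.05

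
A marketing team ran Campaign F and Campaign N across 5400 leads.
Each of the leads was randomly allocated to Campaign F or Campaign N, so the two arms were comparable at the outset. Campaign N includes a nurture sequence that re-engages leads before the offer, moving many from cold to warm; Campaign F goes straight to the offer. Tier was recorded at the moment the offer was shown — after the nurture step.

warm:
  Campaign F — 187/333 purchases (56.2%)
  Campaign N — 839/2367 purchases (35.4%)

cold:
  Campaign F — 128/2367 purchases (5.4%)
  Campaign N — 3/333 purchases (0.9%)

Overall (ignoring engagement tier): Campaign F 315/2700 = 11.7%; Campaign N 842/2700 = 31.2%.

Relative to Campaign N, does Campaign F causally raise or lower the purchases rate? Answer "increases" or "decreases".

Stratifying would compare campaigns among leads the campaigns themselves sorted into engagement tier groups — a form of selection on an intermediate. The unconditioned pooled rates give the total causal effect.
Pooled: Campaign F 11.7% vs Campaign N 31.2%; Campaign N is higher overall.

decreases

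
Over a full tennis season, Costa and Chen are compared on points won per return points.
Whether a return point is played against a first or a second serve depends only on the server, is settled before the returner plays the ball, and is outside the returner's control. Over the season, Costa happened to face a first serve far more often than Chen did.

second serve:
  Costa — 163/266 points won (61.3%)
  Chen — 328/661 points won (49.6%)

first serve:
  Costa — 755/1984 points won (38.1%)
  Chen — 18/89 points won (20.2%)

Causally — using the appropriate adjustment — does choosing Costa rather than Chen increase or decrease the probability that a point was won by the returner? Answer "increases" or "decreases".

Here serve type is a common cause — it drives both which player a case falls under and the outcome. The crude comparison mixes populations; the stratum-specific rates are the causally relevant ones.
Within each level — second serve: 61.3% vs 49.6%; first serve: 38.1% vs 20.2% — Costa is higher every time.

increases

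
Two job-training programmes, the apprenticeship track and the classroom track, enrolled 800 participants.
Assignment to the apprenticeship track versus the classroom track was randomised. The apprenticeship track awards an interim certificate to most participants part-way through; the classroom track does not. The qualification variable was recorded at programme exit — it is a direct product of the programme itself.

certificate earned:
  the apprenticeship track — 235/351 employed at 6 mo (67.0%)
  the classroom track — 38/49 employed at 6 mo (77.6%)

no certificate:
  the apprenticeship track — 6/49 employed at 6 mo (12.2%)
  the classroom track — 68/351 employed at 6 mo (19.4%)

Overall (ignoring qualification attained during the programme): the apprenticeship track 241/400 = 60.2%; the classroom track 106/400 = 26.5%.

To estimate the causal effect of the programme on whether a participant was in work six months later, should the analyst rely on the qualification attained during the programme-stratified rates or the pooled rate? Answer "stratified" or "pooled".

pooled

The distribution of qualification attained during the programme is itself part of what the programme does — it is an intermediate outcome. Holding it fixed would remove that part of the effect; the total effect is the pooled difference.
Pooled: the apprenticeship track 60.2% vs the classroom track 26.5%; the apprenticeship track is higher overall.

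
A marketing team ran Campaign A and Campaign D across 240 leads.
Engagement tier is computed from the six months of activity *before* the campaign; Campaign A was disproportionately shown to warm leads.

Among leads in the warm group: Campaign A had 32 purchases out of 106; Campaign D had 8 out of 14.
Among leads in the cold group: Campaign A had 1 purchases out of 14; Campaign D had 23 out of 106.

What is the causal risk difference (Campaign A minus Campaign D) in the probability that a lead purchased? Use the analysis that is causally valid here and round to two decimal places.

The stratified and pooled comparisons disagree (Campaign D wins within each engagement tier; Campaign A wins overall), so the answer turns on the causal role of engagement tier.
Nothing the campaign does changes engagement tier; the imbalance is an allocation artefact. With engagement tier also predicting the outcome, the pooled figure is confounded, and the within-stratum comparison is the causal one.
Adjusting over the population distribution of engagement tier: 0.500·(0.302−0.571) + 0.500·(0.071−0.217) = -0.208.

-0.21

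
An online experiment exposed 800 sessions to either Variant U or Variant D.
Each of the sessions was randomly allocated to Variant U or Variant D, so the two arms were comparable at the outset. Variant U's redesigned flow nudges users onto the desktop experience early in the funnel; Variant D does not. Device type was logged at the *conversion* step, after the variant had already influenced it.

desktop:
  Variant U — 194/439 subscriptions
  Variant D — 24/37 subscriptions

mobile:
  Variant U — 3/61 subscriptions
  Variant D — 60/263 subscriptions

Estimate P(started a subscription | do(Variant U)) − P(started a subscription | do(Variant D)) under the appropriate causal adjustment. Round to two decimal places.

Device type is recorded after the variant and is itself shifted by it — it sits on the causal path from variant to outcome. Conditioning on a mediator would strip out part of the effect we want; the pooled comparison gives the total causal effect.
The causal difference is the pooled difference: 0.394 − 0.280 = +0.114.

+0.11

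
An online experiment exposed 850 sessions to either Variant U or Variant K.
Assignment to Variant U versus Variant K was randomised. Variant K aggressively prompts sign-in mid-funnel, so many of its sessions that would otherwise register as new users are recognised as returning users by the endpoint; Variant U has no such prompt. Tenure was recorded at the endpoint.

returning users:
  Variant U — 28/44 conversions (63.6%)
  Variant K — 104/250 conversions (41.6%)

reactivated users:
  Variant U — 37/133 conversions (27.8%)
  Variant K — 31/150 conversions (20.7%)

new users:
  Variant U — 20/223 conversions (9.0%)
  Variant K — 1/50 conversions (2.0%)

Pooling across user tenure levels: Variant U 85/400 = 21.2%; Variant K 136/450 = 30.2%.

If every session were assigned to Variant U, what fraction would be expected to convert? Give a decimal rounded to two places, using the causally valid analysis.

The stratified and pooled comparisons disagree (Variant U wins within each user tenure; Variant K wins overall), so the answer turns on the causal role of user tenure.
The distribution of user tenure is itself part of what the variant does — it is an intermediate outcome. Holding it fixed would remove that part of the effect; the total effect is the pooled difference.
So P(outcome | do(Variant U)) is just the pooled rate for Variant U: 85/400 = 0.212.

0.21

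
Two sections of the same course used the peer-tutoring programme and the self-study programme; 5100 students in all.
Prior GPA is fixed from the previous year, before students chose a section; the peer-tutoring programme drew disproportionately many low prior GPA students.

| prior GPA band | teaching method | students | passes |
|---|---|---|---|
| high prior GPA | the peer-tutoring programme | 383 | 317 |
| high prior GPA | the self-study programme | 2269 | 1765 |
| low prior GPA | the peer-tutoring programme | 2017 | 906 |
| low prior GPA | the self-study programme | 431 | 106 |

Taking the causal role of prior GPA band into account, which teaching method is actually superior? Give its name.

The prior GPA band-specific comparison favours the peer-tutoring programme throughout, but the pooled figures favour the self-study programme. The question is whether to condition on prior GPA band.
The imbalance in prior GPA band arose from how students were allocated, not from anything the teaching method did; and prior GPA band independently affects the outcome. The pooled gap is confounded — condition on prior GPA band.
Within each level — high prior GPA: 82.8% vs 77.8%; low prior GPA: 44.9% vs 24.6% — the peer-tutoring programme is higher every time.

the peer-tutoring programme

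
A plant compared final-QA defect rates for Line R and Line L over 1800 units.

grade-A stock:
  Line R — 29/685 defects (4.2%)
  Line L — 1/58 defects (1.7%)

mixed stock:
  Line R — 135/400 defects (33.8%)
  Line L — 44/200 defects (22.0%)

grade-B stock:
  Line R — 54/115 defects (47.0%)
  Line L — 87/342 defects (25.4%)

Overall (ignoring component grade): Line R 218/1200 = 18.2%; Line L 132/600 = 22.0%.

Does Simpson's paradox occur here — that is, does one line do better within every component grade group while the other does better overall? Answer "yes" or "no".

yes

Within each component grade level (grade-A stock 4.2% vs 1.7%; mixed stock 33.8% vs 22.0%; grade-B stock 47.0% vs 25.4%), Line L has the lower rate every time. Pooled: 18.2% vs 22.0% — Line R has the lower rate overall. The two comparisons disagree.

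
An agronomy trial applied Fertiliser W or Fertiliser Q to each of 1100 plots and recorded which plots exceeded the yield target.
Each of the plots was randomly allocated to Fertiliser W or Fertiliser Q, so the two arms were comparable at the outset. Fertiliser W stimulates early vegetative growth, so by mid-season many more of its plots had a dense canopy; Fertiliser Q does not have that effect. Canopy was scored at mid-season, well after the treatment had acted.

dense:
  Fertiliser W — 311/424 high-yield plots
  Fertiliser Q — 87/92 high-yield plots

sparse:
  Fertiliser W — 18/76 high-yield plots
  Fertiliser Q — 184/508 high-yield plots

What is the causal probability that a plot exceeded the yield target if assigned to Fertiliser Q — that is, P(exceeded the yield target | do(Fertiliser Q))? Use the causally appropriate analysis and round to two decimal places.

0.45

Mid-season canopy is recorded after the fertiliser and is itself shifted by it — it sits on the causal path from fertiliser to outcome. Conditioning on a mediator would strip out part of the effect we want; the pooled comparison gives the total causal effect.
So P(outcome | do(Fertiliser Q)) is just the pooled rate for Fertiliser Q: 271/600 = 0.452.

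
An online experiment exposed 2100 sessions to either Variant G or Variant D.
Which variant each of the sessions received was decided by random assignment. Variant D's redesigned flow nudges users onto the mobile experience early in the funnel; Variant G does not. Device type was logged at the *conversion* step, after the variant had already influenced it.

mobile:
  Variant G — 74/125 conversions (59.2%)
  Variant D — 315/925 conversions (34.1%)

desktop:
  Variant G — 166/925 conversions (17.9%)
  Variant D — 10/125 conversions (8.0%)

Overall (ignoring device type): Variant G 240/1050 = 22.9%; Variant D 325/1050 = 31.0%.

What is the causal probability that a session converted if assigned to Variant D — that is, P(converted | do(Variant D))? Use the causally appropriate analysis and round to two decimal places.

0.31

The device type-specific comparison favours Variant G throughout, but the pooled figures favour Variant D. The question is whether to condition on device type.
Device type here is a post-treatment variable shaped by the variant; conditioning on it would introduce bias rather than remove it. The overall comparison is the causal one.
So P(outcome | do(Variant D)) is just the pooled rate for Variant D: 325/1050 = 0.310.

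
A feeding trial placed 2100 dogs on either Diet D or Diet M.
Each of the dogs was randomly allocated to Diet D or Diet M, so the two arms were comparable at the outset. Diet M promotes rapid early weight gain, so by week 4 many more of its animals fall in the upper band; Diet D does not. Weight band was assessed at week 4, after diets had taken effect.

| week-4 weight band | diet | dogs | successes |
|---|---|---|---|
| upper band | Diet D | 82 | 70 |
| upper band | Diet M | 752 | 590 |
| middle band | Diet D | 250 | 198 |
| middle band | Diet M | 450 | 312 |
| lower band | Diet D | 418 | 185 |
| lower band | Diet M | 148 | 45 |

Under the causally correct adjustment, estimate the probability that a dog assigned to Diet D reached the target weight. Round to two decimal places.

Week-4 weight band here is a post-treatment variable shaped by the diet; conditioning on it would introduce bias rather than remove it. The overall comparison is the causal one.
So P(outcome | do(Diet D)) is just the pooled rate for Diet D: 453/750 = 0.604.

0.60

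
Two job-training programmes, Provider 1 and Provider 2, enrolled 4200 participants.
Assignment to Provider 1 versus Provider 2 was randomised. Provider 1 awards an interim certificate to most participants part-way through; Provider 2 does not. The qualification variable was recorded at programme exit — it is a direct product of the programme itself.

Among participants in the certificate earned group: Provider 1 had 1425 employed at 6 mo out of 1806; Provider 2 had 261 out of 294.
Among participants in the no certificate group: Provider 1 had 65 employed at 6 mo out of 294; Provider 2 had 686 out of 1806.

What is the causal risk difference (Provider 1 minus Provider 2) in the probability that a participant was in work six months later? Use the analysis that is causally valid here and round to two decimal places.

Qualification attained during the programme here is a post-treatment variable shaped by the programme; conditioning on it would introduce bias rather than remove it. The overall comparison is the causal one.
The causal difference is the pooled difference: 0.710 − 0.451 = +0.259.

+0.26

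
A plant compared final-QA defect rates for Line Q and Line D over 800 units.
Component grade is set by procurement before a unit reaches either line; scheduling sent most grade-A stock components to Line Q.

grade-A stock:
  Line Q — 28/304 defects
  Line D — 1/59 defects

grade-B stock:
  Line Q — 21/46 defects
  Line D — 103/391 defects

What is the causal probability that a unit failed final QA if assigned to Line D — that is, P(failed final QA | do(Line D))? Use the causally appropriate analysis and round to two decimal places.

0.15

The stratified and pooled comparisons disagree (Line D wins within each component grade; Line Q wins overall), so the answer turns on the causal role of component grade.
The imbalance in component grade arose from how units were allocated, not from anything the line did; and component grade independently affects the outcome. The pooled gap is confounded — condition on component grade.
Standardising Line D to the population component grade mix: 0.454·1/59 + 0.546·103/391 = 0.152.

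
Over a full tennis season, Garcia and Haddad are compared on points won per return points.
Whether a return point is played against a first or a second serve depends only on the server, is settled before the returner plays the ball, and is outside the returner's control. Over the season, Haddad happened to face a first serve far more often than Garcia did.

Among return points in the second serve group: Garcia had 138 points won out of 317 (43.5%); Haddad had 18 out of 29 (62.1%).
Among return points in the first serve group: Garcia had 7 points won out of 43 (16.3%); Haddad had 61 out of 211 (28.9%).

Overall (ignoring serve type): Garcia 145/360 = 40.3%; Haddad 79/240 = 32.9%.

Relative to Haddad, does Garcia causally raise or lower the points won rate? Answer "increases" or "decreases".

Serve type is set before the player has any effect — it is not caused by the player — and it independently drives the outcome. That makes it a confounder, so the causal comparison is within serve type levels.
Within each level — second serve: 43.5% vs 62.1%; first serve: 16.3% vs 28.9% — Haddad is higher every time.

decreases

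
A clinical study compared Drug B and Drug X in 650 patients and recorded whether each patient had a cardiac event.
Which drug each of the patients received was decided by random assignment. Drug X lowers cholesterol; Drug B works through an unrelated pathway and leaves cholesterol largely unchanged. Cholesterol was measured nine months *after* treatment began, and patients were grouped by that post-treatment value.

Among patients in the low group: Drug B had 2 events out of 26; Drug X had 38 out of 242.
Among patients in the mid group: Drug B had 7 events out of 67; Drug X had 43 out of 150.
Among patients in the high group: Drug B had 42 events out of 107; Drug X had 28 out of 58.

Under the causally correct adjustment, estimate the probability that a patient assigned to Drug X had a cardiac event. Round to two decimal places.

0.24

Drug B is lower inside every cholesterol stratum but Drug X is lower in aggregate. Whether to stratify depends on how cholesterol relates to the drug.
Cholesterol lies on the pathway drug → cholesterol → outcome, so adjusting for it blocks the indirect effect. For the total causal effect of drug, use the unadjusted pooled rates.
So P(outcome | do(Drug X)) is just the pooled rate for Drug X: 109/450 = 0.242.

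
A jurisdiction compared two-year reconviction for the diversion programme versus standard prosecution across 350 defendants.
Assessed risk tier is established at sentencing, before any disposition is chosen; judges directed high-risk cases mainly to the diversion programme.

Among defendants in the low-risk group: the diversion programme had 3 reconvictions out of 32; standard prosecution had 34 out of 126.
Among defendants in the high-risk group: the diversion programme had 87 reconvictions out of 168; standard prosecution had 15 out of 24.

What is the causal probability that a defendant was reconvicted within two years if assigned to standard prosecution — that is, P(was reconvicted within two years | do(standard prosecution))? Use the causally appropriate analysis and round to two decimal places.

0.46

Assessed risk tier satisfies the back-door criterion: it is not a descendant of the disposition, and it blocks the spurious path from disposition to outcome. Adjusting for it (i.e., using the within-assessed risk tier rates) gives the causal effect.
Standardising standard prosecution to the population assessed risk tier mix: 0.451·34/126 + 0.549·15/24 = 0.465.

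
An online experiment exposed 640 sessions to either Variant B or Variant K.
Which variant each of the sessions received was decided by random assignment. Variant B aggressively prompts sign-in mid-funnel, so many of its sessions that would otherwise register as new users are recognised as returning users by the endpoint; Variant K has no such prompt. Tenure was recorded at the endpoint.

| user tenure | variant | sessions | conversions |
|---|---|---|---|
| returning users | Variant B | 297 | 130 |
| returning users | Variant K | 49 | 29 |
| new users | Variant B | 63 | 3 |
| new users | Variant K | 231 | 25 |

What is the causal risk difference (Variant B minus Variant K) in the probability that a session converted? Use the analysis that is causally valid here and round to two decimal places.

+0.18

Stratifying would compare variants among sessions the variants themselves sorted into user tenure groups — a form of selection on an intermediate. The unconditioned pooled rates give the total causal effect.
The causal difference is the pooled difference: 0.369 − 0.193 = +0.177.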